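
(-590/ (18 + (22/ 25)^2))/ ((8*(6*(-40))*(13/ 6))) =36875/ 4881344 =0.01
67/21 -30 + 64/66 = -5969/231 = -25.84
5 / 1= 5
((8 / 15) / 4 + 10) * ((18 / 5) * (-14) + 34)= -12464 / 75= -166.19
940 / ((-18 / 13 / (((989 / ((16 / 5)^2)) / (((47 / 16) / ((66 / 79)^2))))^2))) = -5235994808240625 / 14645230456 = -357522.19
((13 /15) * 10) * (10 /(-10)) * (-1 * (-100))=-2600 /3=-866.67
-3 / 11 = -0.27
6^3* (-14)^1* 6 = -18144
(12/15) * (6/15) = 8/25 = 0.32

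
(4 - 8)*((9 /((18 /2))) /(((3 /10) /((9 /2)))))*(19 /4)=-285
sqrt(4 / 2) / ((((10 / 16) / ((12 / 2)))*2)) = 24*sqrt(2) / 5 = 6.79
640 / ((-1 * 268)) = -160 / 67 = -2.39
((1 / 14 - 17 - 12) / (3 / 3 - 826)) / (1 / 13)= 351 / 770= 0.46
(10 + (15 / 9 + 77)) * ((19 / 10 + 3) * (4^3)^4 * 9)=328011350016 / 5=65602270003.20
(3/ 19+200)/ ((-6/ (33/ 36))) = -41833/ 1368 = -30.58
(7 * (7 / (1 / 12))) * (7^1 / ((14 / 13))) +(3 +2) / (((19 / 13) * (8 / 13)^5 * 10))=4763920057 / 1245184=3825.88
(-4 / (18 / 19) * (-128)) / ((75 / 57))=92416 / 225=410.74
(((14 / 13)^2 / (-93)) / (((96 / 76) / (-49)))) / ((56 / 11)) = 71687 / 754416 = 0.10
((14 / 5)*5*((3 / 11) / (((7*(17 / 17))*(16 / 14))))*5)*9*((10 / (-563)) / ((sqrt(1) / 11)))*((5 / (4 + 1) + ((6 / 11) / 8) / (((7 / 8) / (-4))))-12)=587925 / 12386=47.47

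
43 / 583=0.07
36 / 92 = 9 / 23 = 0.39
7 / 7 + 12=13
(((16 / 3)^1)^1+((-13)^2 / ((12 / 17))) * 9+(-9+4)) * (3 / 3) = 25861 / 12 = 2155.08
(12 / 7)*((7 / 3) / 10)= 2 / 5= 0.40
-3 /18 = -1 /6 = -0.17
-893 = -893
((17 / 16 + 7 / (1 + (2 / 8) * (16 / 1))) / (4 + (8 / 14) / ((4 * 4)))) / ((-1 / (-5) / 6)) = 4137 / 226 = 18.31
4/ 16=1/ 4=0.25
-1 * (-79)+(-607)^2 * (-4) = -1473717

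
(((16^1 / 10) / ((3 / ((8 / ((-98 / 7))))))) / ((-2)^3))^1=4 / 105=0.04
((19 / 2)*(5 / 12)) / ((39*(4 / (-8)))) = -95 / 468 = -0.20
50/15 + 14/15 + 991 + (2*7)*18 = 18709/15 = 1247.27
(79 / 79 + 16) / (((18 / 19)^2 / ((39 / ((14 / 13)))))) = 1037153 / 1512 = 685.95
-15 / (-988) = 15 / 988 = 0.02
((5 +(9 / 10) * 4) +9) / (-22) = -4 / 5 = -0.80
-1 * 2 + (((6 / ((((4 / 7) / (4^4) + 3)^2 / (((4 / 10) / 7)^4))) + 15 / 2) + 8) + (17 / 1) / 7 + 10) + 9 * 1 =3870183645807 / 110802781250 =34.93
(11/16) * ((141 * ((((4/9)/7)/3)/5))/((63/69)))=11891/26460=0.45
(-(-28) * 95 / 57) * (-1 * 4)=-560 / 3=-186.67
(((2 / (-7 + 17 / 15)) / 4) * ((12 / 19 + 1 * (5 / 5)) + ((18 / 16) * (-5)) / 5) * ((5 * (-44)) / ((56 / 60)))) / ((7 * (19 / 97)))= 1200375 / 161728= 7.42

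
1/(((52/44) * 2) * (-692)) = -11/17992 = -0.00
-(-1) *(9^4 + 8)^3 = 283463918009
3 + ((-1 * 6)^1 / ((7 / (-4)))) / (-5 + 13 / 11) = 103 / 49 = 2.10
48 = 48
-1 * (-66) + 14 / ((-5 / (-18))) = 582 / 5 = 116.40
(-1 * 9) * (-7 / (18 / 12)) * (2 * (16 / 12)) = 112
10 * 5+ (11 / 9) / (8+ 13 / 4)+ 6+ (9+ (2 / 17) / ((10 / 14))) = 449407 / 6885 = 65.27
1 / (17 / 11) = 11 / 17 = 0.65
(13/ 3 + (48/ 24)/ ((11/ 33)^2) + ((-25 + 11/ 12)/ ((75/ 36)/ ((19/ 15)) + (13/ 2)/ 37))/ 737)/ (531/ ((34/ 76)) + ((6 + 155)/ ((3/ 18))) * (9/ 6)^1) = 4293654878/ 507175782399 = 0.01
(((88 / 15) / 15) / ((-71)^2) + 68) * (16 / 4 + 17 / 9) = 4087751564 / 10208025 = 400.44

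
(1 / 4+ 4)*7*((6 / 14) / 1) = 51 / 4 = 12.75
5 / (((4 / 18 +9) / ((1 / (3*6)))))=5 / 166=0.03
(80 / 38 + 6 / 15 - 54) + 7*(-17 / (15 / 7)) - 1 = -30788 / 285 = -108.03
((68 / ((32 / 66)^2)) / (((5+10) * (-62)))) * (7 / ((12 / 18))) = -129591 / 39680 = -3.27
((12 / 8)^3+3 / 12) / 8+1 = 93 / 64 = 1.45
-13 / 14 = -0.93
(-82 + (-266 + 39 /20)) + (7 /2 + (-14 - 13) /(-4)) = -1679 /5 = -335.80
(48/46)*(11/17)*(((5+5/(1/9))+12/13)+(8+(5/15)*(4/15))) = 3037936/76245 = 39.84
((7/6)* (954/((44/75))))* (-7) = -584325/44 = -13280.11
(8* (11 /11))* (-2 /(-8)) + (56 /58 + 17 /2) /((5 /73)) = 40657 /290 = 140.20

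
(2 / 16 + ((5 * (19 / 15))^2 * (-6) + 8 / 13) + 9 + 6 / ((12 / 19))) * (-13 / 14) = 69085 / 336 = 205.61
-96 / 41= -2.34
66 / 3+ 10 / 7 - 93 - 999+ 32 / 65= -485976 / 455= -1068.08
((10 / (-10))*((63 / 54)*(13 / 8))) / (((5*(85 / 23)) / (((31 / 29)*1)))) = -64883 / 591600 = -0.11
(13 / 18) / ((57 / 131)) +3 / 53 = 1.72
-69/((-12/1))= 23/4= 5.75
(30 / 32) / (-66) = -5 / 352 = -0.01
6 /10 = 3 /5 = 0.60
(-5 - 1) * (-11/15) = 4.40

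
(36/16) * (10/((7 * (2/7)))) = 45/4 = 11.25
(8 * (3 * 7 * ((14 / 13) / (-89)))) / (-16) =147 / 1157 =0.13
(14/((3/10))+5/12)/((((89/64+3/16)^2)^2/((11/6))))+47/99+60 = 766381417267/10301979699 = 74.39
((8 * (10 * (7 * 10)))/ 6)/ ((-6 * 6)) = -700/ 27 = -25.93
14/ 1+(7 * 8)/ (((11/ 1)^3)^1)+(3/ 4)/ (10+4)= 1050633/ 74536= 14.10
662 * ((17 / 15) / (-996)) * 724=-2036974 / 3735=-545.37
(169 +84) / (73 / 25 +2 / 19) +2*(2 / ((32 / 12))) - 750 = -1910839 / 2874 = -664.87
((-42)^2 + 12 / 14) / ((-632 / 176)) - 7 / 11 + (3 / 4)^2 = -47841877 / 97328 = -491.55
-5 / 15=-1 / 3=-0.33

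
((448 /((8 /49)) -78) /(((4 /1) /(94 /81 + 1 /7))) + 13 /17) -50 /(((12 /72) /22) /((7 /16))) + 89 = -18594131 /9639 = -1929.05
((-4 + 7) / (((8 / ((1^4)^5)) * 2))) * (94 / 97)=141 / 776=0.18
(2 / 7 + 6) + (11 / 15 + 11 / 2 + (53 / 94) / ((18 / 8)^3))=30144529 / 2398410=12.57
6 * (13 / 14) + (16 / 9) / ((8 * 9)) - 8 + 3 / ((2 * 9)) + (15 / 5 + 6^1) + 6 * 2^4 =116533 / 1134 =102.76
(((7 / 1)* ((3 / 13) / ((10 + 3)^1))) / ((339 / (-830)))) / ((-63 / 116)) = 96280 / 171873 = 0.56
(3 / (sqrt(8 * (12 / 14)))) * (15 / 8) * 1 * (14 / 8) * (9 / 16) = 945 * sqrt(21) / 2048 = 2.11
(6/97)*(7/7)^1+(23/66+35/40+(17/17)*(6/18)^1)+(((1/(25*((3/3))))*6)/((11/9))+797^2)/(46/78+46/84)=24670834438703/44173800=558494.73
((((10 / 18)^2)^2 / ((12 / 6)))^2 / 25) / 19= 15625 / 3271550796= 0.00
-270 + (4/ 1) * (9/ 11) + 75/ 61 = -178149/ 671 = -265.50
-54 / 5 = -10.80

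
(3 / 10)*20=6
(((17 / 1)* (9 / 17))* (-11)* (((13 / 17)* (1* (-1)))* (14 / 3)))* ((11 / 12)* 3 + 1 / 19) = 990.15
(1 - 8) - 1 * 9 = -16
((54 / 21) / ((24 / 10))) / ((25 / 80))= 24 / 7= 3.43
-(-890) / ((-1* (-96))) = 445 / 48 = 9.27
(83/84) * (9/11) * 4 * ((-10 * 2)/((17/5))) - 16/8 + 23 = 2589/1309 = 1.98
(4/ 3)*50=200/ 3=66.67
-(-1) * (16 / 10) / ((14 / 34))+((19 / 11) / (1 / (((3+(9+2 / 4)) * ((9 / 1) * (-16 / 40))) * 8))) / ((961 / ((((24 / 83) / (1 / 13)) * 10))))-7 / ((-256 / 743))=-950018557 / 7861441280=-0.12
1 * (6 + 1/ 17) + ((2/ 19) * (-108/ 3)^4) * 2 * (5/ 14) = 285548419/ 2261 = 126292.98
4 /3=1.33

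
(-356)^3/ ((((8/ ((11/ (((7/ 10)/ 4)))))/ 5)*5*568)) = -310186360/ 497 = -624117.42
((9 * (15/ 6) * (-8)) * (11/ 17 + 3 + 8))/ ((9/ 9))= -35640/ 17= -2096.47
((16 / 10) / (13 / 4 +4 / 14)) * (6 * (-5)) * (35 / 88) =-1960 / 363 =-5.40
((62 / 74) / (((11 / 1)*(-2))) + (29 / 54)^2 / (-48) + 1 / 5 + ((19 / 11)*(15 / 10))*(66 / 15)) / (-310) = -3291525653 / 88298812800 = -0.04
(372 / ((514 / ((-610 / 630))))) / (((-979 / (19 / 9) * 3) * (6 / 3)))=35929 / 142658901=0.00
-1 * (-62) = 62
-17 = -17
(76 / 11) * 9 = 62.18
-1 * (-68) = 68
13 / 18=0.72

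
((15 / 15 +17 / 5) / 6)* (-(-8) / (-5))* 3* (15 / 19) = -264 / 95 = -2.78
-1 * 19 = -19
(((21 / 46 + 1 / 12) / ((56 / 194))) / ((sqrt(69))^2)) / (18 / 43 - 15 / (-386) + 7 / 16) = 119945447 / 3960480699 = 0.03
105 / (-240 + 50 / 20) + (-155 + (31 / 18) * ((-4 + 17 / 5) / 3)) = -53279 / 342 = -155.79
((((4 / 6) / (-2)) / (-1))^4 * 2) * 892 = 1784 / 81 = 22.02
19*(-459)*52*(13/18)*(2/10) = -327522/5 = -65504.40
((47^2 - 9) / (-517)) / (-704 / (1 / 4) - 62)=100 / 67633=0.00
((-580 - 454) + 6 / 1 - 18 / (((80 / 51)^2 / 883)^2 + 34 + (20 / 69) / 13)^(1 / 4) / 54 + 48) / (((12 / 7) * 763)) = -245 / 327 - 17 * 299^(1 / 4) * 53658314255826434^(3 / 4) * sqrt(883) / 70185075046620975672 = -0.75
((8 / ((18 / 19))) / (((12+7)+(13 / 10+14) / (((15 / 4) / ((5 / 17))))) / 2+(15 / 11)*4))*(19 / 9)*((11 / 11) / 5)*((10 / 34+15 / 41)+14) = 108201808 / 32199309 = 3.36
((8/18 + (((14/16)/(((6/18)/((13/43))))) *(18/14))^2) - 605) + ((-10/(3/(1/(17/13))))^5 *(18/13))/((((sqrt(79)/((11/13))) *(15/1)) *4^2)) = -642757367/1065024 - 60417500 *sqrt(79)/9085664943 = -603.57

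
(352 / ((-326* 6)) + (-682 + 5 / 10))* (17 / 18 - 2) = 12666977 / 17604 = 719.55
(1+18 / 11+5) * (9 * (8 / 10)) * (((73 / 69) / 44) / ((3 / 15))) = 18396 / 2783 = 6.61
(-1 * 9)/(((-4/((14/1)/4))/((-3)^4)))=5103/8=637.88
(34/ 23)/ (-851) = -34/ 19573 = -0.00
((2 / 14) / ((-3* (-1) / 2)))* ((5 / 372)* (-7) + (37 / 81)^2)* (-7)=-93211 / 1220346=-0.08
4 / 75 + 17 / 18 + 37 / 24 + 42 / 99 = 58681 / 19800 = 2.96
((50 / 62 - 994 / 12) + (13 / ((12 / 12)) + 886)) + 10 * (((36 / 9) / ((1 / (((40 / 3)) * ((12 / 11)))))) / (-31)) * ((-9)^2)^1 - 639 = -2746267 / 2046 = -1342.26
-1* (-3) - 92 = -89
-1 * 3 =-3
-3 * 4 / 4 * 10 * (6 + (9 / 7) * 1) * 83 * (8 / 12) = -84660 / 7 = -12094.29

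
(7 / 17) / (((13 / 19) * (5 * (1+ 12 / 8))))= 266 / 5525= 0.05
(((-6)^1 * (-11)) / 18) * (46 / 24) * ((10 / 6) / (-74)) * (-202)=127765 / 3996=31.97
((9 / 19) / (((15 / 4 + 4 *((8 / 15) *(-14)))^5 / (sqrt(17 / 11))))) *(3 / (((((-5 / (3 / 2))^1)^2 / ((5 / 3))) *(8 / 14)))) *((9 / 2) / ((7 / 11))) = -3542940000 *sqrt(187) / 179514107119619533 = -0.00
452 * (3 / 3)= 452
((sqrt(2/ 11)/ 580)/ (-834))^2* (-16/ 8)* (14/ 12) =-7/ 3860753133600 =-0.00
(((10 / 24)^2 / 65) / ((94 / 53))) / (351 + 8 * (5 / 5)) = 265 / 63172512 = 0.00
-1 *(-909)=909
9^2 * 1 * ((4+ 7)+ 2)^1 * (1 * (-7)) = -7371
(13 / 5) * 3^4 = 1053 / 5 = 210.60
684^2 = 467856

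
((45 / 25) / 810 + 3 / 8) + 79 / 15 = 10159 / 1800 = 5.64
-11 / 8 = -1.38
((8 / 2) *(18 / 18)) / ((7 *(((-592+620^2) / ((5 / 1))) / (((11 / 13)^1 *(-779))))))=-42845 / 8731632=-0.00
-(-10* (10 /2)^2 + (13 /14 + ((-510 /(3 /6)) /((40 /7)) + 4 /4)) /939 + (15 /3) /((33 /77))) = 1567801 /6573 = 238.52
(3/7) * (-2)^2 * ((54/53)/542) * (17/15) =1836/502705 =0.00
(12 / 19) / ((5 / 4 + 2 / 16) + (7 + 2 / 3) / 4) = 288 / 1501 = 0.19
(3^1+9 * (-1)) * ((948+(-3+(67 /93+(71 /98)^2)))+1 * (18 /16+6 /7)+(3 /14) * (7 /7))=-1694243219 /297724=-5690.65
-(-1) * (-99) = -99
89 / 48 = 1.85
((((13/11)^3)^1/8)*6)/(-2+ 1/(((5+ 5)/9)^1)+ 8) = 10985/61226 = 0.18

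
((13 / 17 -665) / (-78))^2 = 3541924 / 48841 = 72.52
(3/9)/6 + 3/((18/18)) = 55/18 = 3.06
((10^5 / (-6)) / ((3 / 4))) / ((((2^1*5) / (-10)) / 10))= 2000000 / 9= 222222.22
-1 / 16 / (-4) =1 / 64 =0.02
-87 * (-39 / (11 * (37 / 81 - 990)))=-274833 / 881683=-0.31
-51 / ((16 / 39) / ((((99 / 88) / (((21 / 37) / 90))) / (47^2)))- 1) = -9935055 / 794827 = -12.50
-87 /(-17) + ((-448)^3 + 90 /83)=-126870609361 /1411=-89915385.80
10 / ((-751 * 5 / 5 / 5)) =-0.07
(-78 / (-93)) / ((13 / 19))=38 / 31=1.23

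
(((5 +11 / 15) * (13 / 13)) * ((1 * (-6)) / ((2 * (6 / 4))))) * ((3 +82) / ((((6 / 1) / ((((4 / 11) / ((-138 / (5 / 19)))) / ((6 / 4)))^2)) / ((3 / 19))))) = -0.00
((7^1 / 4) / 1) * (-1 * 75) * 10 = -2625 / 2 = -1312.50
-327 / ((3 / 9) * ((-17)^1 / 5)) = 4905 / 17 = 288.53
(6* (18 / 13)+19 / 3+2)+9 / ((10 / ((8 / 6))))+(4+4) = 25.84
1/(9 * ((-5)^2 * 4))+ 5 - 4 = 901/900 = 1.00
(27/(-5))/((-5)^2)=-27/125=-0.22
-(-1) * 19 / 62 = 19 / 62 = 0.31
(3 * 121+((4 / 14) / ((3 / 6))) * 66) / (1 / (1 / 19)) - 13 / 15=40346 / 1995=20.22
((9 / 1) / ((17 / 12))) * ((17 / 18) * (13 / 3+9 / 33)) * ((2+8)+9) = 5776 / 11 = 525.09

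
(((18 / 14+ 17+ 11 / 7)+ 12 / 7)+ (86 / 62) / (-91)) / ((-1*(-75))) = 4054 / 14105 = 0.29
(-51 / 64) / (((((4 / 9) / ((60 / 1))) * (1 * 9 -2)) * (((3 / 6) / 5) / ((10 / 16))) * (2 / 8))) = -172125 / 448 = -384.21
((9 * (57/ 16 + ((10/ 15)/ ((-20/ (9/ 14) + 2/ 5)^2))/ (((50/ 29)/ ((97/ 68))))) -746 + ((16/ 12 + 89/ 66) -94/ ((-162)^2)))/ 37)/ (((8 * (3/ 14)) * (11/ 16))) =-11666766137467420/ 715292057927007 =-16.31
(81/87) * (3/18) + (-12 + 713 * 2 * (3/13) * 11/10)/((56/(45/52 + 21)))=750954537/5489120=136.81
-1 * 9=-9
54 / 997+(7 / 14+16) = 33009 / 1994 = 16.55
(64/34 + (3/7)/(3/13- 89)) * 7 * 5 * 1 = 65.71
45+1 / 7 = 316 / 7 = 45.14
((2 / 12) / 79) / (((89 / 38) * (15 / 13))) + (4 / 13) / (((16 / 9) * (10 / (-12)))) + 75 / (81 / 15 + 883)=-1118981453 / 9135272835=-0.12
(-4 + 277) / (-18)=-91 / 6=-15.17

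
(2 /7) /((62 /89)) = 89 /217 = 0.41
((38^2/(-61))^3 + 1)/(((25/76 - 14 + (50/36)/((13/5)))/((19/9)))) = 56517036913116/26514331553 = 2131.57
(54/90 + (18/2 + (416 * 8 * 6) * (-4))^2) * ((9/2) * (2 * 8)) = 2296115557056/5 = 459223111411.20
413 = 413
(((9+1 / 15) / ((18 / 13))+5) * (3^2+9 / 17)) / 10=4677 / 425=11.00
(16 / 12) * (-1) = -4 / 3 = -1.33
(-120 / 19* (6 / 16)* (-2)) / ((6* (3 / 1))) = 5 / 19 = 0.26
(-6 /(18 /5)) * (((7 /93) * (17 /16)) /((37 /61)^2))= -2213995 /6111216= -0.36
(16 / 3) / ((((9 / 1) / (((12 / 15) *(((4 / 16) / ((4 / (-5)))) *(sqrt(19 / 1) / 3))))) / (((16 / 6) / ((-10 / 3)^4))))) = -2 *sqrt(19) / 1875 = -0.00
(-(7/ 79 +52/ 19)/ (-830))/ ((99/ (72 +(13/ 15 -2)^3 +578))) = 9282857717/ 416262948750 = 0.02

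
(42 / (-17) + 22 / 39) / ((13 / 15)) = -2.20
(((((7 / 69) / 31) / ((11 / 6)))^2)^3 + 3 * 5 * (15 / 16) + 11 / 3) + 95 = 1259420690861374732756892267 / 11172092618988354676581552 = 112.73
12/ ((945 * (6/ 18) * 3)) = 4/ 315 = 0.01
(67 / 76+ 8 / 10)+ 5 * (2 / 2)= 2539 / 380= 6.68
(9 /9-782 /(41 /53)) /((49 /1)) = -845 /41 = -20.61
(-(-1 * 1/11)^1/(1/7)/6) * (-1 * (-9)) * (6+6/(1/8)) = 567/11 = 51.55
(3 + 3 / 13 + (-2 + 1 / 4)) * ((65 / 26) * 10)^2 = 48125 / 52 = 925.48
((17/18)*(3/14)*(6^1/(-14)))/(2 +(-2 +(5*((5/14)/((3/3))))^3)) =-238/15625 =-0.02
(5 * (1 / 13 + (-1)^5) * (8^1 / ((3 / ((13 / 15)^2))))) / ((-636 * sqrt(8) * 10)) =13 * sqrt(2) / 35775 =0.00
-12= -12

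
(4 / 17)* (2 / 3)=8 / 51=0.16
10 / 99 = 0.10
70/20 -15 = -23/2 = -11.50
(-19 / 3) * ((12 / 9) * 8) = -608 / 9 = -67.56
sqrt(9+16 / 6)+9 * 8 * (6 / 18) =sqrt(105) / 3+24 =27.42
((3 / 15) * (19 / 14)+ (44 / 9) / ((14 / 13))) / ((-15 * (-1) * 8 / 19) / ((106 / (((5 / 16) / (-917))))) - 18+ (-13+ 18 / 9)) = -799680854 / 4820250555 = -0.17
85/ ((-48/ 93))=-2635/ 16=-164.69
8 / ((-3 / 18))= -48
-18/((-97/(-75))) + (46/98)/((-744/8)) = -6154181/442029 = -13.92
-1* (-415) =415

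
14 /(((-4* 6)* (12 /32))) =-14 /9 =-1.56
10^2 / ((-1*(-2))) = 50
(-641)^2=410881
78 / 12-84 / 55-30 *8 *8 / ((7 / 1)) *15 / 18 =-172171 / 770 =-223.60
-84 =-84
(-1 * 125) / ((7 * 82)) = -125 / 574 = -0.22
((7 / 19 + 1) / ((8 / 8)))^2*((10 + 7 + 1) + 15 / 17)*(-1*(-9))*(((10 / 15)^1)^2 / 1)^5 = 74067968 / 13421619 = 5.52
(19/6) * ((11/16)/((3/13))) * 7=19019/288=66.04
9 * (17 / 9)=17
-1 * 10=-10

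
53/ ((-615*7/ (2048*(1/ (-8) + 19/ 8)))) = -81408/ 1435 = -56.73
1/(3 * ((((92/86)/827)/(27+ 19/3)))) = 1778050/207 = 8589.61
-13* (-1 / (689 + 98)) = 13 / 787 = 0.02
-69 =-69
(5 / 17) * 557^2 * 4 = 6204980 / 17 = 364998.82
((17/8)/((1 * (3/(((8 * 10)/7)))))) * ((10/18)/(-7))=-850/1323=-0.64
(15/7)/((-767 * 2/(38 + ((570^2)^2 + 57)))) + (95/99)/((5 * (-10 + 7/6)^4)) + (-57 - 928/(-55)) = -147457681.35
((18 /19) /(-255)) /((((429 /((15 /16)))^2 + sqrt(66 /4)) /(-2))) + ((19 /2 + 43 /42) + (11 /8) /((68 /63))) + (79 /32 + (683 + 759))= 393744083521277825951 /270379147807653528-1500 * sqrt(66) /17703396582643981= 1456.27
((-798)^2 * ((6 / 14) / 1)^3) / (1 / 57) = 20000844 / 7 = 2857263.43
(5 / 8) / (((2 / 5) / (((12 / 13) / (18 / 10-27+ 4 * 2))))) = -375 / 4472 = -0.08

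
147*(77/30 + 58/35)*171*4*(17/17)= 2123478/5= 424695.60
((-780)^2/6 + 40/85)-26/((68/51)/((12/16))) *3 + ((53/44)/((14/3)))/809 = 214669418581/2117962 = 101356.60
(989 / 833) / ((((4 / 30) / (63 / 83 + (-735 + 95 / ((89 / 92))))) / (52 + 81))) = -662159794785 / 879053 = -753264.93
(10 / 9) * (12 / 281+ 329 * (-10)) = -9244780 / 2529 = -3655.51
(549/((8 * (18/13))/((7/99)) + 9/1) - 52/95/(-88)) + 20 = 16327673/700150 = 23.32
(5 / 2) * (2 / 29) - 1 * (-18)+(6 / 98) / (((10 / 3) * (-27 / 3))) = 258201 / 14210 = 18.17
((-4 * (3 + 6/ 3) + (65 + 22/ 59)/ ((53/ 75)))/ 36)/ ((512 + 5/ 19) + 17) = 4307965/ 1132024032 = 0.00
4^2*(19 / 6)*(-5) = -760 / 3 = -253.33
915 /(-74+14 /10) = -1525 /121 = -12.60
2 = 2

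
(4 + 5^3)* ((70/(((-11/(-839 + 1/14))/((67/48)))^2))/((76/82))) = 1819519479946125/16479232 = 110412880.89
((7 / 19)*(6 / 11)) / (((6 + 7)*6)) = 7 / 2717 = 0.00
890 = 890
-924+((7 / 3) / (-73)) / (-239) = -48363077 / 52341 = -924.00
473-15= 458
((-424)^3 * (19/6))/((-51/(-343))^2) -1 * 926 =-85194086787050/7803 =-10918119542.11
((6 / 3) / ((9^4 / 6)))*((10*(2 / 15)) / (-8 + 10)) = 8 / 6561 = 0.00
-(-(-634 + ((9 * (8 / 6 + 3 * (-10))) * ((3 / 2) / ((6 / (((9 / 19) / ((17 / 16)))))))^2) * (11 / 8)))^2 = -4436138373252964 / 10884540241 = -407563.23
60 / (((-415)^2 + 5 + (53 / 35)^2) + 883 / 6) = 441000 / 1266989029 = 0.00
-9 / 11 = -0.82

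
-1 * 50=-50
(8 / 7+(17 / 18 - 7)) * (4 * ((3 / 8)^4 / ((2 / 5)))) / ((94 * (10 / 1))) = -5571 / 5390336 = -0.00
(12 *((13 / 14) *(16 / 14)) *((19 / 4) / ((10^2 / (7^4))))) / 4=363.09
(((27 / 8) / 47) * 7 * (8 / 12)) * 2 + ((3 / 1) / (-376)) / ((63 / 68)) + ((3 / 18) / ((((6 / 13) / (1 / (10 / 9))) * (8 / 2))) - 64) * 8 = -10080989 / 19740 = -510.69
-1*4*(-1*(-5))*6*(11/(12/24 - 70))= 2640/139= 18.99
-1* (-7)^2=-49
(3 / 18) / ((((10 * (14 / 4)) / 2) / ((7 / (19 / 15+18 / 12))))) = 0.02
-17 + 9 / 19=-314 / 19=-16.53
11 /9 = 1.22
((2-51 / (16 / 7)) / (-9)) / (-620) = -65 / 17856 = -0.00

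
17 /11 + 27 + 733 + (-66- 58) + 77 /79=554874 /869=638.52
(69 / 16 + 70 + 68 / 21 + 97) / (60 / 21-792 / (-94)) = 2756503 / 178176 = 15.47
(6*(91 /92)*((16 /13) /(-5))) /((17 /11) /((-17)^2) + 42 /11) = -2856 /7475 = -0.38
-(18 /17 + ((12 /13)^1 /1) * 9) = -9.37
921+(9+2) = 932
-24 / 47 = -0.51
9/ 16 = 0.56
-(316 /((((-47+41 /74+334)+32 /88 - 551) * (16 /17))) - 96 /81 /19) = 303521 /226746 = 1.34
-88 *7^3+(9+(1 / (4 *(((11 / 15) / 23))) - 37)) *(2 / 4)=-30194.08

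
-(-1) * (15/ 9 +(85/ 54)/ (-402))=36095/ 21708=1.66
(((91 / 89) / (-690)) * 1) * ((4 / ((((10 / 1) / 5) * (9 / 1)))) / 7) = -13 / 276345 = -0.00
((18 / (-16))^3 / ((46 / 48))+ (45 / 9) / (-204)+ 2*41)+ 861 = 70679519 / 75072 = 941.49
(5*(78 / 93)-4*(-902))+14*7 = 115016 / 31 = 3710.19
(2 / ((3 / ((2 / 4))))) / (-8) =-1 / 24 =-0.04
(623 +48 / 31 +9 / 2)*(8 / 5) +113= 173519 / 155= 1119.48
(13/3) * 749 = 9737/3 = 3245.67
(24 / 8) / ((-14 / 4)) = -6 / 7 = -0.86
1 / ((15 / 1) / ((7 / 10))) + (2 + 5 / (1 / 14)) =10807 / 150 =72.05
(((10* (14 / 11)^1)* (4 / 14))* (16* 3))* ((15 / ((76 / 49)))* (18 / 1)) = 6350400 / 209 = 30384.69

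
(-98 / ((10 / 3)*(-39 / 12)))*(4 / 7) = 336 / 65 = 5.17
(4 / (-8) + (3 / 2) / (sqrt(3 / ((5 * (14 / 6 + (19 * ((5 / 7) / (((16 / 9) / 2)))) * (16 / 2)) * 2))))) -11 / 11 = -3 / 2 + sqrt(45745) / 7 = 29.05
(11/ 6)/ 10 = 11/ 60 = 0.18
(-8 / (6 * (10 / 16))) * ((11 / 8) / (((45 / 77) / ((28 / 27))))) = -94864 / 18225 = -5.21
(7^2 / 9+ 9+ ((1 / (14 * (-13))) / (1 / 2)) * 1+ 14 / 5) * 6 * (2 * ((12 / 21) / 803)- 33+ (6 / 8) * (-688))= -435553061782 / 7672665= -56766.86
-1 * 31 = -31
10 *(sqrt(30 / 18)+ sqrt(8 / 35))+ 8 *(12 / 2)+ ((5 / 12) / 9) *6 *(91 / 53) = 4 *sqrt(70) / 7+ 10 *sqrt(15) / 3+ 46247 / 954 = 66.17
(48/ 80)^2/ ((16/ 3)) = 27/ 400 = 0.07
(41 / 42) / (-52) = -41 / 2184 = -0.02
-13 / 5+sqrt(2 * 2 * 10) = -13 / 5+2 * sqrt(10) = 3.72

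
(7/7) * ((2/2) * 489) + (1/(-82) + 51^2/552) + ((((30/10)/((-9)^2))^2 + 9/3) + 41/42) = 19159099853/38497032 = 497.68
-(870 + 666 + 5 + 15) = -1556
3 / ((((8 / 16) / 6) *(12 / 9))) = 27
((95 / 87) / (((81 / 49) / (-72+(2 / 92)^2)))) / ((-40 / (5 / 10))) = 141838781 / 238583232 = 0.59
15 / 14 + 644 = 9031 / 14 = 645.07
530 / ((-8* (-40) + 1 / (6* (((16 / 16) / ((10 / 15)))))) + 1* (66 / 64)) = 152640 / 92489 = 1.65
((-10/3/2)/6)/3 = -5/54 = -0.09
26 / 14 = 13 / 7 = 1.86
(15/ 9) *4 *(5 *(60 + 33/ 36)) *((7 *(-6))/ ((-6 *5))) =25585/ 9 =2842.78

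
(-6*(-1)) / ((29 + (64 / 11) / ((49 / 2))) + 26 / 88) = 12936 / 63673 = 0.20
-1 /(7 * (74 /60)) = -30 /259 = -0.12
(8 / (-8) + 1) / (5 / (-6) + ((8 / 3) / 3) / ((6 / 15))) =0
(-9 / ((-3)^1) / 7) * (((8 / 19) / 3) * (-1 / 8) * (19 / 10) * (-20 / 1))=2 / 7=0.29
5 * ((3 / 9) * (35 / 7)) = 25 / 3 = 8.33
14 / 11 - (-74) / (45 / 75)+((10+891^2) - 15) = 794000.61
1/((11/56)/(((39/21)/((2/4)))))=208/11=18.91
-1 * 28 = -28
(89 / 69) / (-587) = -89 / 40503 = -0.00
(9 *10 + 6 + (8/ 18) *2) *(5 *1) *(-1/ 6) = -2180/ 27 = -80.74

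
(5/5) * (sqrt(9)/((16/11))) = 33/16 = 2.06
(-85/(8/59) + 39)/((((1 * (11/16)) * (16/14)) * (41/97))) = -3193337/1804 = -1770.14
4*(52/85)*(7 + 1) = 1664/85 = 19.58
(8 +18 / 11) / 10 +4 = 273 / 55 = 4.96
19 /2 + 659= 1337 /2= 668.50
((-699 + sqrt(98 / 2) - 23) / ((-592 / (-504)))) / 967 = -45045 / 71558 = -0.63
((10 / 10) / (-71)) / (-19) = 1 / 1349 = 0.00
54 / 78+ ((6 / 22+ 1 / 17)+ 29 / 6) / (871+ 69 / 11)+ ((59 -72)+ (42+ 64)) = 239790547 / 2559180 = 93.70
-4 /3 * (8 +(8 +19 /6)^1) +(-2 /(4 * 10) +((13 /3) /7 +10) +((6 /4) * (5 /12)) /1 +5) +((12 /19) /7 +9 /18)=-419969 /47880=-8.77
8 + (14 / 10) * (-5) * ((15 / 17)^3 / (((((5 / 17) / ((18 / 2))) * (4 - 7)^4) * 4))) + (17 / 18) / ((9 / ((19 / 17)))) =7.66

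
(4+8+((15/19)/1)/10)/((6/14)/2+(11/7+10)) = 1071/1045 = 1.02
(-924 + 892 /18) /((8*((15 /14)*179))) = -5509 /9666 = -0.57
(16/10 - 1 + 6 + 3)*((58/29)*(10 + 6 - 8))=153.60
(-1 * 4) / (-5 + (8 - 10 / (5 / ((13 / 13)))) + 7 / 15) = -30 / 11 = -2.73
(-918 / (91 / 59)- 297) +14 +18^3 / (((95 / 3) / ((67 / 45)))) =-26107057 / 43225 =-603.98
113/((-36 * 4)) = -113/144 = -0.78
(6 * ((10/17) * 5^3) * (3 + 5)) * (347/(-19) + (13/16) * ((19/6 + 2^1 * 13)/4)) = -56264375/1292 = -43548.28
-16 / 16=-1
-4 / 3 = -1.33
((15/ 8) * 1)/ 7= 15/ 56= 0.27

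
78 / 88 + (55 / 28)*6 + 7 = 19.67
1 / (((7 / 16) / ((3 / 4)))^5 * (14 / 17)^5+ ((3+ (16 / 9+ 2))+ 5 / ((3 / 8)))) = 11040808032 / 222325392337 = 0.05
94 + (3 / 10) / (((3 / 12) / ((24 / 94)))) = 22162 / 235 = 94.31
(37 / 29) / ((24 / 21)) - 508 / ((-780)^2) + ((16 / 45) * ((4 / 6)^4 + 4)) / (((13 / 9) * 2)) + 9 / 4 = 308229031 / 79396200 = 3.88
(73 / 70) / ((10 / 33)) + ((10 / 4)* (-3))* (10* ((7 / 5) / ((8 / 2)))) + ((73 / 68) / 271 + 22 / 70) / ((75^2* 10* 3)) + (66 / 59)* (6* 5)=7670760003113 / 713509125000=10.75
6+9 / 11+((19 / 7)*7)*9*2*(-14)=-52593 / 11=-4781.18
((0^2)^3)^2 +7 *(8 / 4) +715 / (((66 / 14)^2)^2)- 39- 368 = -42213658 / 107811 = -391.55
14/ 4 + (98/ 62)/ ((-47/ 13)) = 8925/ 2914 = 3.06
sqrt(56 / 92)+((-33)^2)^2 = sqrt(322) / 23+1185921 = 1185921.78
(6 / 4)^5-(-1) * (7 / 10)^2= 6467 / 800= 8.08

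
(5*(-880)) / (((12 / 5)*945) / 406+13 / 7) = -893200 / 1511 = -591.13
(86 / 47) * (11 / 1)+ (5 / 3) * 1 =3073 / 141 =21.79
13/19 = 0.68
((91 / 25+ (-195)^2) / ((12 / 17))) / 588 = 4040543 / 44100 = 91.62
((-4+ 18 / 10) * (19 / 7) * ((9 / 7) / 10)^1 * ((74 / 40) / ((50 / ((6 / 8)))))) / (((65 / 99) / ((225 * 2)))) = -186032781 / 12740000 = -14.60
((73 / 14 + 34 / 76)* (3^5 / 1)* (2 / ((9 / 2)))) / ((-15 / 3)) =-81324 / 665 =-122.29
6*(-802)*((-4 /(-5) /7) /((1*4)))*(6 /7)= -28872 /245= -117.84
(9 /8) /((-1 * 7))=-9 /56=-0.16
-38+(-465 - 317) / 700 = -13691 / 350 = -39.12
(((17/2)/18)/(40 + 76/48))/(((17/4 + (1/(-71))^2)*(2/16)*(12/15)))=3427880/128294397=0.03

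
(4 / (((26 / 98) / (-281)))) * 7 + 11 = -385389 / 13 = -29645.31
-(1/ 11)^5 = -1/ 161051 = -0.00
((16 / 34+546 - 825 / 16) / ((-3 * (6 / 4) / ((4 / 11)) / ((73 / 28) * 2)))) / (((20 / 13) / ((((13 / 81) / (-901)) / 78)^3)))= 25549927 / 15826515935225263906176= 0.00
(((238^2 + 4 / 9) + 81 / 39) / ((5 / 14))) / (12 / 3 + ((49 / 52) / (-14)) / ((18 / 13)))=1484592032 / 36985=40140.38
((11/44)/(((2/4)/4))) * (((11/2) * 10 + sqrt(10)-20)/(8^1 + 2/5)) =9.09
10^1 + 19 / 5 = 69 / 5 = 13.80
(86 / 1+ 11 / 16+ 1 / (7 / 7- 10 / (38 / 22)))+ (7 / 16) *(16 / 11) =1395235 / 16016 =87.12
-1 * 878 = -878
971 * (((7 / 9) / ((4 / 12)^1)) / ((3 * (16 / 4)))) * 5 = 33985 / 36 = 944.03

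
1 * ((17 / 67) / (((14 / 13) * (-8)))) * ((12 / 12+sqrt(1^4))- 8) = 663 / 3752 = 0.18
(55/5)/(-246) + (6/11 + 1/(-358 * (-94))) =22800583/45531156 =0.50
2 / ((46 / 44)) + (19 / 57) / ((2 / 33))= 341 / 46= 7.41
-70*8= -560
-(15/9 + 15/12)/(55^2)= -7/7260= -0.00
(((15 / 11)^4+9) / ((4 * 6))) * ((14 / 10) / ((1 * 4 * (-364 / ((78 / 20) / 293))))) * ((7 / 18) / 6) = -70931 / 164728819200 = -0.00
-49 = -49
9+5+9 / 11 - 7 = 86 / 11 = 7.82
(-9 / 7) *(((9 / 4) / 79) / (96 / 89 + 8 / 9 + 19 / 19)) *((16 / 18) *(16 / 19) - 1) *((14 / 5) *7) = 2169909 / 35678770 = 0.06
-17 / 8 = -2.12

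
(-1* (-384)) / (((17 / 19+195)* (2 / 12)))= 21888 / 1861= 11.76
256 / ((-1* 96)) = -8 / 3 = -2.67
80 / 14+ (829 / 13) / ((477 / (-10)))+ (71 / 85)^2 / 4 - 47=-53249624413 / 1254462300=-42.45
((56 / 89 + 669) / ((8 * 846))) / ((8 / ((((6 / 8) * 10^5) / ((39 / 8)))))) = 186240625 / 978822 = 190.27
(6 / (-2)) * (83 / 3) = -83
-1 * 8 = -8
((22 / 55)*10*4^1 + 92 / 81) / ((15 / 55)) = 15268 / 243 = 62.83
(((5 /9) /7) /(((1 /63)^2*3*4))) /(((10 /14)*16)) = 2.30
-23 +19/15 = -326/15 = -21.73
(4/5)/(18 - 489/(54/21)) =-24/5165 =-0.00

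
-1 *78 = -78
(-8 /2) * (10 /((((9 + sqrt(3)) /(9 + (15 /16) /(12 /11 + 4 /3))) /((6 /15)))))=-7209 /416 + 801 * sqrt(3) /416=-13.99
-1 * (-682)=682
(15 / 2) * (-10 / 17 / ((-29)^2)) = -0.01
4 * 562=2248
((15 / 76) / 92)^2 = 225 / 48888064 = 0.00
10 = 10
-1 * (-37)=37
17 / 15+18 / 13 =491 / 195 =2.52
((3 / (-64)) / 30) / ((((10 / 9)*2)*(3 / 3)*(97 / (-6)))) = 0.00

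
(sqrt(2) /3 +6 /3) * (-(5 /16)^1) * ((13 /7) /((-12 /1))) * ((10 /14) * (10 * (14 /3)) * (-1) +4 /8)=-12805 /4032 -12805 * sqrt(2) /24192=-3.92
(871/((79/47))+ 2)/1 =41095/79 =520.19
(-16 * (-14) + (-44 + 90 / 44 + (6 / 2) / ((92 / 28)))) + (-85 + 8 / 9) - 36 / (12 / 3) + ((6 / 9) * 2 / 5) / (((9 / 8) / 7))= 6250819 / 68310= 91.51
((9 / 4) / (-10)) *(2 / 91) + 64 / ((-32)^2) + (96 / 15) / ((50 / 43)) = 1012203 / 182000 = 5.56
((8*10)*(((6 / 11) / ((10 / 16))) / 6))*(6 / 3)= 256 / 11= 23.27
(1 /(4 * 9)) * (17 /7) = 17 /252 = 0.07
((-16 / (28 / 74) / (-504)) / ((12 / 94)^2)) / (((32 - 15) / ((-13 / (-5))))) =1062529 / 1349460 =0.79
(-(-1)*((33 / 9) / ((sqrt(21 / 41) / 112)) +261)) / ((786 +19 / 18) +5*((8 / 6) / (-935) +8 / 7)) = 6149682 / 18679075 +460768*sqrt(861) / 18679075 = 1.05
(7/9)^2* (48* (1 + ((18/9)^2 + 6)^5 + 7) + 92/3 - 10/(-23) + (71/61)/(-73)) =72273095758423/24887817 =2903954.80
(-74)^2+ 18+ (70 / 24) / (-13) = 5493.78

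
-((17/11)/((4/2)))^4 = -83521/234256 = -0.36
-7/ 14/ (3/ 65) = -65/ 6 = -10.83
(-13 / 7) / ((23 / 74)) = -962 / 161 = -5.98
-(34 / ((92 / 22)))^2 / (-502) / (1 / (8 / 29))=139876 / 3850591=0.04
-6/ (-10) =3/ 5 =0.60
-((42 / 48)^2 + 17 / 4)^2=-25.16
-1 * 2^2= -4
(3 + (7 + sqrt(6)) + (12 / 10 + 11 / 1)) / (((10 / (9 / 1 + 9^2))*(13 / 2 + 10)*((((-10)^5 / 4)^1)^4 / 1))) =3*sqrt(6) / 2148437500000000000 + 333 / 10742187500000000000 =0.00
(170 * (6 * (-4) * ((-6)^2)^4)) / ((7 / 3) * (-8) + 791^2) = -10952.93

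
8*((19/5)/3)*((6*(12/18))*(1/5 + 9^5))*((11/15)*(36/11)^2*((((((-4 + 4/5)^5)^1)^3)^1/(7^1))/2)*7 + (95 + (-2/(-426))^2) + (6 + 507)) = -2028142752573275212033071886955072/5711277008056640625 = -355111956522554.55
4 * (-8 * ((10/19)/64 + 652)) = -396421/19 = -20864.26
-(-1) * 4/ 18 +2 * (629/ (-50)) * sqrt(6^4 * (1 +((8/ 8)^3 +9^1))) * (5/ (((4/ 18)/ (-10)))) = 2/ 9 +203796 * sqrt(11) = 675915.09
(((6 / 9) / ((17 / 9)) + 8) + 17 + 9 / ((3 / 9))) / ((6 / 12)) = 1780 / 17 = 104.71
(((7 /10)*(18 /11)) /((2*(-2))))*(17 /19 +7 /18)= -3073 /8360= -0.37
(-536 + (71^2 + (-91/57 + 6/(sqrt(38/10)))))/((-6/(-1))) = sqrt(95)/19 + 128347/171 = 751.08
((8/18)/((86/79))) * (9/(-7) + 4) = 3002/2709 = 1.11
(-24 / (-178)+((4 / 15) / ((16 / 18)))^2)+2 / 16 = 6227 / 17800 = 0.35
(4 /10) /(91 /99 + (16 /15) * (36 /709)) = 140382 /341603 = 0.41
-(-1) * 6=6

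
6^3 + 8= 224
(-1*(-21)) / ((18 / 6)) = 7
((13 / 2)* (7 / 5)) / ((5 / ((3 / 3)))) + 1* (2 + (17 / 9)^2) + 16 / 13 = 453773 / 52650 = 8.62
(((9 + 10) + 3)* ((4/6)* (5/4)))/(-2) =-55/6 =-9.17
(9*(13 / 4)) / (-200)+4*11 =35083 / 800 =43.85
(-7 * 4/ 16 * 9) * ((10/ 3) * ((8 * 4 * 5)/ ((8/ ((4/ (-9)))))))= 1400/ 3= 466.67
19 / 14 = 1.36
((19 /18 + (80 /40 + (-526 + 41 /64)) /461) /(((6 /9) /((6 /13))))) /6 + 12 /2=5.99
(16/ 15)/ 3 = 0.36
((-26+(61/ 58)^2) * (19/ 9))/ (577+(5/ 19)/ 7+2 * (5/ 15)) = -211618561/ 2326246368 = -0.09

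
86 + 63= 149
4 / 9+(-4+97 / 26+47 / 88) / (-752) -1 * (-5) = 42151385 / 7742592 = 5.44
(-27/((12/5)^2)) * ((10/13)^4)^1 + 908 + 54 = 27428807/28561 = 960.36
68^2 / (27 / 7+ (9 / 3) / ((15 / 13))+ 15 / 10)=323680 / 557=581.11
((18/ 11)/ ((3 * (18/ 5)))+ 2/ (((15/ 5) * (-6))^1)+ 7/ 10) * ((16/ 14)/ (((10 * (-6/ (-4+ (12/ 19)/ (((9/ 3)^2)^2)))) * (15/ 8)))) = 12009472/ 399947625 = 0.03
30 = 30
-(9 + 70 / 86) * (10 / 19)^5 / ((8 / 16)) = -84400000 / 106472257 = -0.79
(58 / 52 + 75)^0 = 1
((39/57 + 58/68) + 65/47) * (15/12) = 443305/121448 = 3.65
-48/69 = -16/23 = -0.70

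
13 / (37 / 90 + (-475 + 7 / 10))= -117 / 4265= -0.03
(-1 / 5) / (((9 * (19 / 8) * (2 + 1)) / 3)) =-8 / 855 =-0.01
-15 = -15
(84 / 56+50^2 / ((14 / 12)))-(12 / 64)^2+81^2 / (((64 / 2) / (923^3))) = 288910398705897 / 1792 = 161222320706.42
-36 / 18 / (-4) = 1 / 2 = 0.50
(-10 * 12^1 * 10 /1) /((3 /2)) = -800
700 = 700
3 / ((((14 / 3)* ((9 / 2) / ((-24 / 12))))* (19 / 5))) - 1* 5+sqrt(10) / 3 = -675 / 133+sqrt(10) / 3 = -4.02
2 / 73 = 0.03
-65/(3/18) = -390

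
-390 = -390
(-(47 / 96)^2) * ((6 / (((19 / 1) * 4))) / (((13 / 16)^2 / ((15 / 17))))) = -11045 / 436696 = -0.03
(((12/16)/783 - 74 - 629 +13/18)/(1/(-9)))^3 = 394118206357016233/1560896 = 252494853184.98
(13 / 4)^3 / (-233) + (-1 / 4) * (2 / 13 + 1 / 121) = -4406521 / 23456576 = -0.19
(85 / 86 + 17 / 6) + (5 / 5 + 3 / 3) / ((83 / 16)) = 45047 / 10707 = 4.21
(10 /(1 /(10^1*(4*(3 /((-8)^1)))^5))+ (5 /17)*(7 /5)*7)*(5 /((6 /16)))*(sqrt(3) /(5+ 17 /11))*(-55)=311221075*sqrt(3) /3672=146800.30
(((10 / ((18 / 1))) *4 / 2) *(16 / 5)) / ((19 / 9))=32 / 19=1.68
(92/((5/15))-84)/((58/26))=86.07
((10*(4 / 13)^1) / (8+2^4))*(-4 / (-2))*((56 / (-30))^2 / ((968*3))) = 196 / 637065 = 0.00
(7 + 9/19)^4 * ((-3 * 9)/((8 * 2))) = -686115387/130321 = -5264.81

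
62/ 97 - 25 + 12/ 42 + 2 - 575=-405414/ 679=-597.08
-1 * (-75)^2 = -5625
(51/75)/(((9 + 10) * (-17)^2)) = 1/8075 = 0.00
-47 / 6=-7.83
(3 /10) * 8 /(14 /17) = 102 /35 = 2.91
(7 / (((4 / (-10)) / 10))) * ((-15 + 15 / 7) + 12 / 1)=150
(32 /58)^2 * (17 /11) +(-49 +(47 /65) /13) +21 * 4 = 277710562 /7817095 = 35.53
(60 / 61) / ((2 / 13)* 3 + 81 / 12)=208 / 1525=0.14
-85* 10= -850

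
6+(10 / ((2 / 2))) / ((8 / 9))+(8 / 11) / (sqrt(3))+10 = 8 * sqrt(3) / 33+109 / 4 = 27.67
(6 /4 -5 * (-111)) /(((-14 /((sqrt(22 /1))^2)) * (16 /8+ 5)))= -124.93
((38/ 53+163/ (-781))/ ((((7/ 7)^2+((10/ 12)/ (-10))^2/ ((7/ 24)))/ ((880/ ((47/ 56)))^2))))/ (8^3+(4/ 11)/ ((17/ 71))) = 1062.84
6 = 6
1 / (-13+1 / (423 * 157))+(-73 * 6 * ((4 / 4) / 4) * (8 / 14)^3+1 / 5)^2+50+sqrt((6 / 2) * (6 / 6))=sqrt(3)+1166130552749703 / 2539283073950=460.97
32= 32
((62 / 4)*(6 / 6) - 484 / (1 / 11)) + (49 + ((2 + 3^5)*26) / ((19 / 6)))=-123421 / 38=-3247.92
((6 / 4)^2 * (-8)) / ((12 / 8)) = -12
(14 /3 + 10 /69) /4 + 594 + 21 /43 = 1767416 /2967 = 595.69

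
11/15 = 0.73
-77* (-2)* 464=71456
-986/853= -1.16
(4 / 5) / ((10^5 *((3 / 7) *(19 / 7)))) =0.00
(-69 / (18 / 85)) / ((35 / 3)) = -391 / 14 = -27.93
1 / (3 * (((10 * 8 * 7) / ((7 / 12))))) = 1 / 2880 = 0.00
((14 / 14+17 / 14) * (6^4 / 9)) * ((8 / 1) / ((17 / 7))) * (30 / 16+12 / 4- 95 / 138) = 1719384 / 391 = 4397.40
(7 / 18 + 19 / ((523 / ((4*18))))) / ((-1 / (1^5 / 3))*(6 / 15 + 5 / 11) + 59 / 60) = -3111350 / 1636467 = -1.90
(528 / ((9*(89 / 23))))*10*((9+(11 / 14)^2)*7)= 19076200 / 1869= 10206.63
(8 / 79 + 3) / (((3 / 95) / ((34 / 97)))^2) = 2556060500 / 6689799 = 382.08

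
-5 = -5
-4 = -4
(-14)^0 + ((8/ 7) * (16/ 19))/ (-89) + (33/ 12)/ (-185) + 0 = 8534453/ 8759380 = 0.97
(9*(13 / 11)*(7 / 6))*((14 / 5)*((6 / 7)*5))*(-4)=-6552 / 11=-595.64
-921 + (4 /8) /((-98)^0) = -1841 /2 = -920.50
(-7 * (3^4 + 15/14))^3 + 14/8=-1516910935/8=-189613866.88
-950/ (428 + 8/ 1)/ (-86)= 475/ 18748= 0.03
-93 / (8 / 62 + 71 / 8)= -23064 / 2233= -10.33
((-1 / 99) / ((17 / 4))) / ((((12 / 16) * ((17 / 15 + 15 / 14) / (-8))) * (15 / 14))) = 25088 / 2337687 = 0.01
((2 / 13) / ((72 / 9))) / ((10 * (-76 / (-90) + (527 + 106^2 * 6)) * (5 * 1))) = 9 / 1589885960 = 0.00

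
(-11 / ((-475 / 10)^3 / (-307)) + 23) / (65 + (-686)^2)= 6564203 / 134510991625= 0.00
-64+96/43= -2656/43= -61.77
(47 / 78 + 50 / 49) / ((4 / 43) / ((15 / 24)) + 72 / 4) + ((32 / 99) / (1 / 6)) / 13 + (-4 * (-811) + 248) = 190964784789 / 54682628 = 3492.24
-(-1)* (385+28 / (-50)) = 9611 / 25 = 384.44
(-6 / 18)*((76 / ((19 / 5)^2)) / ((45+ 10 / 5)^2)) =-100 / 125913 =-0.00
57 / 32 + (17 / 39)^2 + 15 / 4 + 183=9185441 / 48672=188.72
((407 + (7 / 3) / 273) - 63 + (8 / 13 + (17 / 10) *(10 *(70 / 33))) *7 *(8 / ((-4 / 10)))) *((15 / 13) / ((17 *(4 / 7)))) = -215793935 / 379236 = -569.02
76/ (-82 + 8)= -38/ 37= -1.03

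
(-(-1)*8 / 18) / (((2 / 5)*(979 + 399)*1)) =5 / 6201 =0.00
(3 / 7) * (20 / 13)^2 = 1200 / 1183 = 1.01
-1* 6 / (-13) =6 / 13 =0.46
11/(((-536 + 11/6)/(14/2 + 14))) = -1386/3205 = -0.43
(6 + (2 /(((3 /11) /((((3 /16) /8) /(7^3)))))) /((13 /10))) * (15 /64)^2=0.33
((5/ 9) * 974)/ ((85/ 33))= 10714/ 51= 210.08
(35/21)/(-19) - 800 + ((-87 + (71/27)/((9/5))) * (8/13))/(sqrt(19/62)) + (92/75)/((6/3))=-1139251/1425 - 8752 * sqrt(1178)/3159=-894.56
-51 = -51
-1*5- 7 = -12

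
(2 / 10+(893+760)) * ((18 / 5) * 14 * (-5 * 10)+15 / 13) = -54134034 / 13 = -4164156.46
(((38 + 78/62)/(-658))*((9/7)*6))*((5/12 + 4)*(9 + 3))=-1741527/71393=-24.39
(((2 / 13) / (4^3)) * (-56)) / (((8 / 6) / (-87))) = 1827 / 208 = 8.78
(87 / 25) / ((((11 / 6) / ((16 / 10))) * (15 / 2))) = 0.40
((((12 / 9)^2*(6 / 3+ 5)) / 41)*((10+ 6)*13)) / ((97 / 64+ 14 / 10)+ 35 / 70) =7454720 / 403317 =18.48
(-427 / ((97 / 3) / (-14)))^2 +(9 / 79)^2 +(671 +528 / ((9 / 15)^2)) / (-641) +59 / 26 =100357023285668261 / 2935961006862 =34182.00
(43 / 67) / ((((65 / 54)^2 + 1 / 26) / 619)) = 1008997236 / 3777661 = 267.10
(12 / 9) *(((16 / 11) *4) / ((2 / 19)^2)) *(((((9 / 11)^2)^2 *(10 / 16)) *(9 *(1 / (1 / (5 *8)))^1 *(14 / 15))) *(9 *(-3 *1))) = -286496300160 / 161051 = -1778916.62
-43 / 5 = -8.60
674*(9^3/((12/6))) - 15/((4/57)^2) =3882033/16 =242627.06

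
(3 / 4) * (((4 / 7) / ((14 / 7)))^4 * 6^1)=72 / 2401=0.03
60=60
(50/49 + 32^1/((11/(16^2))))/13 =401958/7007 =57.37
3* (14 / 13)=42 / 13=3.23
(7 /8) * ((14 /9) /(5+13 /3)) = 7 /48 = 0.15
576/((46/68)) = 19584/23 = 851.48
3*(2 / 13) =6 / 13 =0.46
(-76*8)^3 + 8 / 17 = -3820847096 / 17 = -224755711.53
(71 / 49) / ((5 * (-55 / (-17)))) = 1207 / 13475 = 0.09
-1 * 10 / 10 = -1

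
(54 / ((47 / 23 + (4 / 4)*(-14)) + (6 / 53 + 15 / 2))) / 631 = -131652 / 6681659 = -0.02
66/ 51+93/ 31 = 73/ 17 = 4.29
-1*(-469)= 469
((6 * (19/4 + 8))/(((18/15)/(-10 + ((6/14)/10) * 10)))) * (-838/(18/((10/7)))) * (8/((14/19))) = 453378950/1029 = 440601.51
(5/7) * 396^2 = 784080/7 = 112011.43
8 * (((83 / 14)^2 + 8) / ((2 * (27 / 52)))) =146588 / 441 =332.40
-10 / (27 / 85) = -850 / 27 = -31.48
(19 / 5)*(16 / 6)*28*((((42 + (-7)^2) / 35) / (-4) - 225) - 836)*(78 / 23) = -587389712 / 575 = -1021547.33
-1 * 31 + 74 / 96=-1451 / 48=-30.23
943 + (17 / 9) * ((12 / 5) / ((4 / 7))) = 14264 / 15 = 950.93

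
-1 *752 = -752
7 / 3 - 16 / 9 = 5 / 9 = 0.56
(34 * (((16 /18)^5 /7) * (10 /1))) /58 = 5570560 /11986947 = 0.46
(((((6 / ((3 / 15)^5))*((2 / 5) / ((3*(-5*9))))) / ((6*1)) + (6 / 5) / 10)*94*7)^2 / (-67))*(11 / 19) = -181248329644844 / 580010625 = -312491.40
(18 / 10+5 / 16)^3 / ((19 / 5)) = 2.48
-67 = -67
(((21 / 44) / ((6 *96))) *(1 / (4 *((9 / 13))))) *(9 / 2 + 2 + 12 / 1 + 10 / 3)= 11921 / 1824768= 0.01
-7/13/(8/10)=-35/52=-0.67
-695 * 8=-5560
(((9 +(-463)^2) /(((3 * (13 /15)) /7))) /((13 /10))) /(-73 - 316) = -75032300 /65741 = -1141.33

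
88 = 88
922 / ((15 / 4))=245.87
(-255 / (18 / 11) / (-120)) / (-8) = -0.16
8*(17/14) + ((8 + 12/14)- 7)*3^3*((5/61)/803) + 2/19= 64005143/6514739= 9.82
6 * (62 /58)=186 /29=6.41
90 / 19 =4.74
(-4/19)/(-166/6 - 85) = 6/3211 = 0.00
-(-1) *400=400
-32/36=-8/9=-0.89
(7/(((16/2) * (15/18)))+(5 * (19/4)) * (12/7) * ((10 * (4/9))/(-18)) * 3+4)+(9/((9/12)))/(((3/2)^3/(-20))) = -96.22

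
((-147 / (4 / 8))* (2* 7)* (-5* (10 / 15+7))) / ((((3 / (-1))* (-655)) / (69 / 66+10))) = 1278018 / 1441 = 886.90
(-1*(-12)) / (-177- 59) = -3 / 59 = -0.05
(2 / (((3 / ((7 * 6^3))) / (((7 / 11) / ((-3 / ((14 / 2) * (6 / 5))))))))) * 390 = -700468.36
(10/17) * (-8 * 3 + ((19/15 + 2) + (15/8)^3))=-108607/13056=-8.32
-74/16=-37/8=-4.62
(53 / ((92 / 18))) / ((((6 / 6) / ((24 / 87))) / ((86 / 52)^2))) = 7.82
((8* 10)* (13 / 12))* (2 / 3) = 520 / 9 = 57.78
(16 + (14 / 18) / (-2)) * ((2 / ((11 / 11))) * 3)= 281 / 3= 93.67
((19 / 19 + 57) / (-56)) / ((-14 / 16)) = 58 / 49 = 1.18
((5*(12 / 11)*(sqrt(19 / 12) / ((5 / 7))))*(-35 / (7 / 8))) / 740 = -28*sqrt(57) / 407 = -0.52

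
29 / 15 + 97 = 1484 / 15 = 98.93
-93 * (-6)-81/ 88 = 49023/ 88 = 557.08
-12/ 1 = -12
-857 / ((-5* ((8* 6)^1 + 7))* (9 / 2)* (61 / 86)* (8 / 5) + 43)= 36851 / 58541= 0.63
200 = 200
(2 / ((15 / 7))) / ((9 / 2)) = 28 / 135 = 0.21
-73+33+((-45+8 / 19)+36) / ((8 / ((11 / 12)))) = -74753 / 1824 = -40.98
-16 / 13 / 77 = -16 / 1001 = -0.02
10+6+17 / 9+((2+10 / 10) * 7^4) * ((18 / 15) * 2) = 778729 / 45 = 17305.09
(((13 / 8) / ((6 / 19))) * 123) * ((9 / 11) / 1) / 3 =30381 / 176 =172.62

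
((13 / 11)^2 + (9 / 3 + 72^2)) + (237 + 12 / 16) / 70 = 175897951 / 33880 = 5191.79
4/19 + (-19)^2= 6863/19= 361.21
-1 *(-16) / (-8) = -2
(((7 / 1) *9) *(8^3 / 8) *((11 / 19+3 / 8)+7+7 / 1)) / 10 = 572796 / 95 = 6029.43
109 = 109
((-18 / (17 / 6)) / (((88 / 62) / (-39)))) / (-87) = -10881 / 5423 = -2.01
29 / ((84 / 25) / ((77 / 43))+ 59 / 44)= 31900 / 3539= 9.01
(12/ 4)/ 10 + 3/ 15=1/ 2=0.50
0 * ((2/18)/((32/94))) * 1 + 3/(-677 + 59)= -1/206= -0.00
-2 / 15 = -0.13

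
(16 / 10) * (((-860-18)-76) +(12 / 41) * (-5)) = -313392 / 205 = -1528.74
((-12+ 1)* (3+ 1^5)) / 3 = -14.67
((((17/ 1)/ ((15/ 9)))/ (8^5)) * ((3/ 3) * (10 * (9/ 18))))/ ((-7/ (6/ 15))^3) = -0.00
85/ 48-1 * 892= -42731/ 48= -890.23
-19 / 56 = -0.34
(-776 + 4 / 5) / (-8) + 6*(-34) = -107.10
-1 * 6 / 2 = -3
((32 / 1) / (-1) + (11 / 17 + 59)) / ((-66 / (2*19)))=-8930 / 561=-15.92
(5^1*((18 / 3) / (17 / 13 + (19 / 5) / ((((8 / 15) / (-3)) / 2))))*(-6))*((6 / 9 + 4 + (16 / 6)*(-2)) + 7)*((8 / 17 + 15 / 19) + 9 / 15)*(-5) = -1874496 / 7327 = -255.83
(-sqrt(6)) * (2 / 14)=-sqrt(6) / 7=-0.35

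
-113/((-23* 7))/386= 113/62146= 0.00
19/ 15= 1.27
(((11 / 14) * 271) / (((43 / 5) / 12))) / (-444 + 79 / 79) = -89430 / 133343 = -0.67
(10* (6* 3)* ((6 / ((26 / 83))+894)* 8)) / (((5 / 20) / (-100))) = -6837696000 / 13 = -525976615.38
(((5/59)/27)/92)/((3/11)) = 0.00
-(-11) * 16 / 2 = 88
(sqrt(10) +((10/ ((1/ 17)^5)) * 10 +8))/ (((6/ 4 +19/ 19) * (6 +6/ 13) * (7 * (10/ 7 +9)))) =13 * sqrt(10)/ 15330 +922907102/ 7665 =120405.36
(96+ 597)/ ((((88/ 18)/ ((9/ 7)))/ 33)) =24057/ 4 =6014.25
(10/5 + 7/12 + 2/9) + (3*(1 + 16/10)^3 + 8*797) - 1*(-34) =29094901/4500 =6465.53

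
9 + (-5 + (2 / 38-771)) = -14572 / 19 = -766.95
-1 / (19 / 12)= -12 / 19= -0.63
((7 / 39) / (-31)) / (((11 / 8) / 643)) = -36008 / 13299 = -2.71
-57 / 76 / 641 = -3 / 2564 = -0.00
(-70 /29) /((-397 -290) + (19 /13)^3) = 2197 /622456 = 0.00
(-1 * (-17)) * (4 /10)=34 /5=6.80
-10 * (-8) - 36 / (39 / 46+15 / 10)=194 / 3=64.67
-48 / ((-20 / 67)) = 804 / 5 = 160.80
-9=-9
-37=-37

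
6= 6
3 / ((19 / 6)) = 18 / 19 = 0.95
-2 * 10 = -20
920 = 920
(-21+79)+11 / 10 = 591 / 10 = 59.10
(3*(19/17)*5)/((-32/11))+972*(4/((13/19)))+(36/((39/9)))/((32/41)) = 40220889/7072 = 5687.34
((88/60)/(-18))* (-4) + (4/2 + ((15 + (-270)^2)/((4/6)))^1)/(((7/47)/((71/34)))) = 98545351699/64260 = 1533541.11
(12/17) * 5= 60/17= 3.53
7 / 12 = 0.58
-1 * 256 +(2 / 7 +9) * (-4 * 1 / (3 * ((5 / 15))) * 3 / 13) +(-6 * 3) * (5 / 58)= -54023 / 203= -266.12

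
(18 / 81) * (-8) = -16 / 9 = -1.78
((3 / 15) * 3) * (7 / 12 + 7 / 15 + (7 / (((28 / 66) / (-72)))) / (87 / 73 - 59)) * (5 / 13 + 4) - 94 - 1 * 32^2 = -58215979 / 54860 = -1061.17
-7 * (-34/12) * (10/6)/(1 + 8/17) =22.48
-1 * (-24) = 24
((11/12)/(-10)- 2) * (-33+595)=-70531/60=-1175.52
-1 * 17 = -17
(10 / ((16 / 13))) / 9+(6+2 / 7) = 3623 / 504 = 7.19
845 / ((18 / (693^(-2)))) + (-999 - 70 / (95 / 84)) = -174246807619 / 164245158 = -1060.89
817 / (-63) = -817 / 63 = -12.97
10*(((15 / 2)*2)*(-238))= -35700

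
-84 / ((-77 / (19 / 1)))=228 / 11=20.73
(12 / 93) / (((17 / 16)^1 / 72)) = 4608 / 527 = 8.74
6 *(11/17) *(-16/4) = -264/17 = -15.53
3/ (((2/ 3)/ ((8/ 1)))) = 36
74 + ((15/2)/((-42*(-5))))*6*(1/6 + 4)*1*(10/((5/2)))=543/7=77.57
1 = 1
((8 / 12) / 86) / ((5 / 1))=1 / 645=0.00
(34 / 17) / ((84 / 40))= 20 / 21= 0.95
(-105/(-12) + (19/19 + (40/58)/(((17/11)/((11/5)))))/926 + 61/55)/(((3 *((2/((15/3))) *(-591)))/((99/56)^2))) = -49024922859/1128132673024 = -0.04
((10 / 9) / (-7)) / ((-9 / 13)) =130 / 567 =0.23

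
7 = 7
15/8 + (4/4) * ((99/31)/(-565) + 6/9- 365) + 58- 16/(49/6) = -6311594129/20597640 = -306.42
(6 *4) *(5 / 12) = 10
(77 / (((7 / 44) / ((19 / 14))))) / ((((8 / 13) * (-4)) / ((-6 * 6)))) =268983 / 28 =9606.54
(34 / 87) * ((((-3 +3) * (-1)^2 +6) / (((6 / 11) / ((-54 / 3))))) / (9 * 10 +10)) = -561 / 725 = -0.77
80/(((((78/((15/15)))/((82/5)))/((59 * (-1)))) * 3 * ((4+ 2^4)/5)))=-9676/117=-82.70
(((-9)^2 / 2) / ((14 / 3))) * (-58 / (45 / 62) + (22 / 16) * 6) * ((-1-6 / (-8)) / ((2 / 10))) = 777.40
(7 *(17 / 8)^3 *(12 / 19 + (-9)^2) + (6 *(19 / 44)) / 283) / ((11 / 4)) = 166049070081 / 83278976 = 1993.89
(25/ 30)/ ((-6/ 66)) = -55/ 6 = -9.17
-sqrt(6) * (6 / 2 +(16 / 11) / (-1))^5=-1419857 * sqrt(6) / 161051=-21.60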